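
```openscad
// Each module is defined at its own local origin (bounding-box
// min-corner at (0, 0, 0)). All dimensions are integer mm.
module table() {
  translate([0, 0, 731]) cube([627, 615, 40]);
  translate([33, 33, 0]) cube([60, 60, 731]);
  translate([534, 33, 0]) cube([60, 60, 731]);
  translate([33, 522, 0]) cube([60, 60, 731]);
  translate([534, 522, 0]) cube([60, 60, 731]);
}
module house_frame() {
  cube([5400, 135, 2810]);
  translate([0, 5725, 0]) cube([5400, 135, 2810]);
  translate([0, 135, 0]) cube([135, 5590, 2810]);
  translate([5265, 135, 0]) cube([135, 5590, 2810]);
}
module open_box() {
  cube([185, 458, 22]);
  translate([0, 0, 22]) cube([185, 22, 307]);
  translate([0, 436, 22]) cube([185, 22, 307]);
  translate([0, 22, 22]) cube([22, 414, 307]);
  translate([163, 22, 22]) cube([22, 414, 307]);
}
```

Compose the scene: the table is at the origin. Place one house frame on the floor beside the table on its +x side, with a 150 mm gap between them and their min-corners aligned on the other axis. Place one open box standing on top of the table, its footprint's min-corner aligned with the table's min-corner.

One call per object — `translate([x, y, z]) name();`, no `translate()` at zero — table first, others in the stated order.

table();
translate([777, 0, 0]) house_frame();
translate([0, 0, 771]) open_box();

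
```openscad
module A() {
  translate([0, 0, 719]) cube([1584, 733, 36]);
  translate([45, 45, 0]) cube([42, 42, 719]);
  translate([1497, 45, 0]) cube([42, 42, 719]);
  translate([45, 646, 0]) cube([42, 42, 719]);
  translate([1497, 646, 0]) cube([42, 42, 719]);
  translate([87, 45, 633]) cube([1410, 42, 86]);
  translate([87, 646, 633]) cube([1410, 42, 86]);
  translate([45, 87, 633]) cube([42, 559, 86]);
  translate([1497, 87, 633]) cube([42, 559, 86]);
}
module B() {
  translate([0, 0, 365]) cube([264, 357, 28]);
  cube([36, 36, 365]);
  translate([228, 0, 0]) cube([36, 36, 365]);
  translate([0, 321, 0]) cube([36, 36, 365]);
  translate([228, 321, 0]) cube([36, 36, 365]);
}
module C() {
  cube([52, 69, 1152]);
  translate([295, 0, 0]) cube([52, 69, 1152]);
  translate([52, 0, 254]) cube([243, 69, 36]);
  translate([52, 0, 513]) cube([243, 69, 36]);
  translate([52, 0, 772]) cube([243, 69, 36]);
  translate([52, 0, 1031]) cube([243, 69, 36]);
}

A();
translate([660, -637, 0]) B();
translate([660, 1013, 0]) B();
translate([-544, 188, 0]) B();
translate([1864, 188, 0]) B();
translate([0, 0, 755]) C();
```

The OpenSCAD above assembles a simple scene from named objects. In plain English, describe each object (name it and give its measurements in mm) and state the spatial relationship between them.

A is a rectangular dining table. The top is 1584×733×36 mm with its upper surface at z = 755 mm. It stands on four 42×42 mm square legs, each inset 45 mm from the nearest pair of top edges, running from the floor to the underside of the top. Four apron rails, 42 mm thick and 86 mm tall, run between adjacent legs with their top edges flush with the underside of the top and their outer faces flush with the legs' outer faces.

B is a four-legged stool. The seat is 264×357 mm, 28 mm thick, top at z = 393 mm. It stands on four square legs, each 36×36 mm in cross-section, from z = 0 to the seat underside, each flush with a corner of the seat.

C is a wooden ladder with two side rails of 52×69 mm section and 1152 mm height, set 347 mm apart overall. Between them run 4 rectangular rungs (69 mm deep, 36 mm thick), front faces flush with the rails' −y face. The bottom of the first rung is 254 mm above the floor and each subsequent rung is 259 mm higher than the one below.

Four stools sit around the table at the −y, +y, −x, +x sides. The ladder is on top of the table.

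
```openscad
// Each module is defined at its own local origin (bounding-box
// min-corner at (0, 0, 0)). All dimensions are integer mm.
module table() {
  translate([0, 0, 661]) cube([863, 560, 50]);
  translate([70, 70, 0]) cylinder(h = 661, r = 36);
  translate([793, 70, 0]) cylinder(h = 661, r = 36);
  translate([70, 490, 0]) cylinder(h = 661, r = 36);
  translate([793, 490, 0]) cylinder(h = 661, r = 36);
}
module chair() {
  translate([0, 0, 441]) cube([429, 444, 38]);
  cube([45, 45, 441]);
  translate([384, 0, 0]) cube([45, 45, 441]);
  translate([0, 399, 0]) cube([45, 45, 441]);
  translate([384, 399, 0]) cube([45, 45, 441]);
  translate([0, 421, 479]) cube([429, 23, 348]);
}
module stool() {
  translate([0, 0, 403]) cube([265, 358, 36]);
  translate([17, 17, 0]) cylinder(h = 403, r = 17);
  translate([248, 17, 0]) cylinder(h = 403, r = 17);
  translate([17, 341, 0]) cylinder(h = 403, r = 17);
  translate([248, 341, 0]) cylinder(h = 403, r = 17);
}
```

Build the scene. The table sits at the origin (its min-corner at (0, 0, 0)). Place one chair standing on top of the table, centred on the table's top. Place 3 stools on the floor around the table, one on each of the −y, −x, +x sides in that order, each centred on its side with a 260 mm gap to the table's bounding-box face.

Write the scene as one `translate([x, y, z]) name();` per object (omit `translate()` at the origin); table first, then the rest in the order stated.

table();
translate([217, 58, 711]) chair();
translate([299, -618, 0]) stool();
translate([-525, 101, 0]) stool();
translate([1123, 101, 0]) stool();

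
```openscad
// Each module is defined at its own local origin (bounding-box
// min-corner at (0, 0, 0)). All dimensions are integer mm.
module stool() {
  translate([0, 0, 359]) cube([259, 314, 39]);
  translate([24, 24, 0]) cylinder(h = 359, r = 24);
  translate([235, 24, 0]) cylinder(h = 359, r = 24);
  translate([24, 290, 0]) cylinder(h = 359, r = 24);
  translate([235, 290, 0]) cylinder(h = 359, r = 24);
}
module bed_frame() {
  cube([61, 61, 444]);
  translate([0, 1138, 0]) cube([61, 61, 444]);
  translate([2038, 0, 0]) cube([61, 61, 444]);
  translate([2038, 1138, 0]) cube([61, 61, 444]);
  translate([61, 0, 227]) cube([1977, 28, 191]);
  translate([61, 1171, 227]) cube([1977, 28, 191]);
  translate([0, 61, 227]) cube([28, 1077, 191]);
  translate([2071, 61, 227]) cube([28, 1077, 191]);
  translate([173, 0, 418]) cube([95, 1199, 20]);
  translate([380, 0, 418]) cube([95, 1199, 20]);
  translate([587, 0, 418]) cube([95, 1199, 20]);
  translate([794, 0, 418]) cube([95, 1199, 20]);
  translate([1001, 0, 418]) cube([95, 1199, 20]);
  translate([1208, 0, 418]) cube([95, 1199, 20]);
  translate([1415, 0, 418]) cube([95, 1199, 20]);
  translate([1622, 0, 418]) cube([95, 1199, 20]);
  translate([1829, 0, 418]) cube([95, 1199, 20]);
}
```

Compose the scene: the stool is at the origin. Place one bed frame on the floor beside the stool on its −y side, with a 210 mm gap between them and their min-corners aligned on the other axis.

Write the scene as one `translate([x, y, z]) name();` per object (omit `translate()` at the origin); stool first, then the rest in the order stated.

stool();
translate([0, -1409, 0]) bed_frame();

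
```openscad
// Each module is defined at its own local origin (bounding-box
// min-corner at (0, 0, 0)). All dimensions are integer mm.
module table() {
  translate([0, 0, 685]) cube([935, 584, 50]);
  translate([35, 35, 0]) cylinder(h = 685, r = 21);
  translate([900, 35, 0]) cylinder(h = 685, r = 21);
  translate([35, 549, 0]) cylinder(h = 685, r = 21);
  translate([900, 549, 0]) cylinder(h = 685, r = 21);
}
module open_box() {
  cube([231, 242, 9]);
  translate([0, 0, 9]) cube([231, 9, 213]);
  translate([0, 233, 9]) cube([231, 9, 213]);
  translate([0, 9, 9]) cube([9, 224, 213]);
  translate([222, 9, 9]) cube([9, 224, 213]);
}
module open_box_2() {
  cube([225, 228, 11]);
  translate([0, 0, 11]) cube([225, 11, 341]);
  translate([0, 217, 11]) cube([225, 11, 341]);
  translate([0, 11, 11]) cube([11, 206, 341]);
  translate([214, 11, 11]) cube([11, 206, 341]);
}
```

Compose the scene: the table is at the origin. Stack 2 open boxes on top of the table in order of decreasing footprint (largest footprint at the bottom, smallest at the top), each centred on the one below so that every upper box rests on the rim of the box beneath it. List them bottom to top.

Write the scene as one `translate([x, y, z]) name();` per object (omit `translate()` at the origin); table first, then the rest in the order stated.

table();
translate([352, 171, 735]) open_box();
translate([355, 178, 957]) open_box_2();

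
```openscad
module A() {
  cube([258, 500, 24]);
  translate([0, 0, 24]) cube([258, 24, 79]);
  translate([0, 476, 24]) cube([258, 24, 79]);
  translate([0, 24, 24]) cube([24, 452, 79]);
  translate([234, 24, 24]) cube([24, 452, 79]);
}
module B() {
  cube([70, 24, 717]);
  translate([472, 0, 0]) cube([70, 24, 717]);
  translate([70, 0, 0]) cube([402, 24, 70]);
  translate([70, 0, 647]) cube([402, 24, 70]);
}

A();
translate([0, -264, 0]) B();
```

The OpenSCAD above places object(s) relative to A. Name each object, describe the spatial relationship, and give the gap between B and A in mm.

The picture frame's nearest face is 240 mm from the open box's −y face.

A is an open box. B is a picture frame. The picture frame is on the floor beside the open box on its −y side. The gap between the picture frame and the open box is 240 mm.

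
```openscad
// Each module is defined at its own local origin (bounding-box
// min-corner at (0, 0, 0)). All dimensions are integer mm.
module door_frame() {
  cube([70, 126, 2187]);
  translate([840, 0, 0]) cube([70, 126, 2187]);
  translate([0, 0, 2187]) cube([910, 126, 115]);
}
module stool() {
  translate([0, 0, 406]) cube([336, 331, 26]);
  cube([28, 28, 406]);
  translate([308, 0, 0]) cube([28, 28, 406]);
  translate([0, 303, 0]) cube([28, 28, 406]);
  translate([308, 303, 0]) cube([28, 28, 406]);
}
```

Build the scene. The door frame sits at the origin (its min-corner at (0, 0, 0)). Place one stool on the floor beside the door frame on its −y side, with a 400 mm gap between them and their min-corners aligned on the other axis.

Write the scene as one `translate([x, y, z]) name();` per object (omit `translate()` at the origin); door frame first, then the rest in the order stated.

door_frame();
translate([0, -731, 0]) stool();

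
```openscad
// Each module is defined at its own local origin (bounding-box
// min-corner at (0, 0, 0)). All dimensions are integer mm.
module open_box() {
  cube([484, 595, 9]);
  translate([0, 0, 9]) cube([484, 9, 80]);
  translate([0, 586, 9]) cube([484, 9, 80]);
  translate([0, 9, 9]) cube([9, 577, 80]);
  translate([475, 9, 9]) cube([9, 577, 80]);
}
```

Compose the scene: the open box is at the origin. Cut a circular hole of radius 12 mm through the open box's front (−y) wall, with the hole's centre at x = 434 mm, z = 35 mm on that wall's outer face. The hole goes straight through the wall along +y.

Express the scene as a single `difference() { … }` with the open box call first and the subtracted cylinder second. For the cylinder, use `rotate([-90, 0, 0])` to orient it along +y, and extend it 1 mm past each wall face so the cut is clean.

difference() {
  open_box();
  translate([434, -1, 35]) rotate([-90, 0, 0]) cylinder(h = 11, r = 12);
}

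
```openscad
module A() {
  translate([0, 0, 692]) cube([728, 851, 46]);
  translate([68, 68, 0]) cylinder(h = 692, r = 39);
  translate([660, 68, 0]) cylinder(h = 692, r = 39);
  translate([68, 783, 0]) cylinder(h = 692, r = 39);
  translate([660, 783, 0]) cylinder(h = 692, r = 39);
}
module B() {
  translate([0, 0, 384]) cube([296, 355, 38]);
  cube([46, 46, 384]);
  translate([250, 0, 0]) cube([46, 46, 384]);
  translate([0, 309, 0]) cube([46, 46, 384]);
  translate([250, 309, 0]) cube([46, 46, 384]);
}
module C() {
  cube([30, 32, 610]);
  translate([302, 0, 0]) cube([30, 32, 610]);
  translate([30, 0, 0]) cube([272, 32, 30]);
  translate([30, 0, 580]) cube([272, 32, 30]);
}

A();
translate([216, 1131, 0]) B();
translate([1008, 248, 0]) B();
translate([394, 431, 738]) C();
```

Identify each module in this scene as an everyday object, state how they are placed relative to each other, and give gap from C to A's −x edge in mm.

A is a table. B is a stool. C is a picture frame. Two stools sit around the table at the +y, +x sides. The picture frame is on top of the table. The gap from the picture frame to the table's −x edge is 394 mm.

The picture frame's min-x is at 394; the table's min-x is 0; gap = 394 mm.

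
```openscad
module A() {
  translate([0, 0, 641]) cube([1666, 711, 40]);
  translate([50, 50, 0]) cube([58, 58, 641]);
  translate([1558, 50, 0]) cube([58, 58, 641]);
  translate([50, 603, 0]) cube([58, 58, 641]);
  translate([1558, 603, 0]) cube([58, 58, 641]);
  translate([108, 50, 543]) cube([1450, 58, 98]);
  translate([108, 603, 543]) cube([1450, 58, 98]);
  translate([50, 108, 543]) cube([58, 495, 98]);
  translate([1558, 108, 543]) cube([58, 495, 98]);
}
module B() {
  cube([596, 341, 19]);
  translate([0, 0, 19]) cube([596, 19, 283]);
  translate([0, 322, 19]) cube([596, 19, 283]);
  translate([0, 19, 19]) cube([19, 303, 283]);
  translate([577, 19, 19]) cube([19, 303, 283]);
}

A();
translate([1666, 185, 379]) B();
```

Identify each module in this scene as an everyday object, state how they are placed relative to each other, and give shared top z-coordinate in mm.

Both tops at z = 681 mm.

A is a table. B is an open box. The open box is beside the table with their tops flush at z = 681. The shared top z-coordinate is 681 mm.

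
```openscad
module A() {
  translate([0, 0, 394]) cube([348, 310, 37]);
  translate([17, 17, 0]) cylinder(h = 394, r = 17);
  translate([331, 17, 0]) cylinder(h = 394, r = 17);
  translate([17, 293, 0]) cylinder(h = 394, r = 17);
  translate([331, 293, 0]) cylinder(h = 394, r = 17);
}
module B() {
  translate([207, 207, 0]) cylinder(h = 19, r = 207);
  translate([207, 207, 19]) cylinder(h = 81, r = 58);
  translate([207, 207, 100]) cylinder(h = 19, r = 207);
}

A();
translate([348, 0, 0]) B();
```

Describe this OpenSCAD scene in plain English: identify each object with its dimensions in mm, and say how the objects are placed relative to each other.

A is a four-legged stool. The seat is 348×310 mm, 37 mm thick, top at z = 431 mm. It stands on four round legs, each 34 mm in diameter, from z = 0 to the seat underside, each leg's axis is inset half a diameter from the nearest pair of seat edges (so the leg's bounding box is flush with the corner).

B is a spool: two coaxial disc flanges of radius 207 mm and thickness 19 mm, joined by a core cylinder of radius 58 mm and height 81 mm. The lower flange rests on z = 0 and the three cylinders share a vertical axis.

The spool is against the stool's +x side, with their −y faces flush.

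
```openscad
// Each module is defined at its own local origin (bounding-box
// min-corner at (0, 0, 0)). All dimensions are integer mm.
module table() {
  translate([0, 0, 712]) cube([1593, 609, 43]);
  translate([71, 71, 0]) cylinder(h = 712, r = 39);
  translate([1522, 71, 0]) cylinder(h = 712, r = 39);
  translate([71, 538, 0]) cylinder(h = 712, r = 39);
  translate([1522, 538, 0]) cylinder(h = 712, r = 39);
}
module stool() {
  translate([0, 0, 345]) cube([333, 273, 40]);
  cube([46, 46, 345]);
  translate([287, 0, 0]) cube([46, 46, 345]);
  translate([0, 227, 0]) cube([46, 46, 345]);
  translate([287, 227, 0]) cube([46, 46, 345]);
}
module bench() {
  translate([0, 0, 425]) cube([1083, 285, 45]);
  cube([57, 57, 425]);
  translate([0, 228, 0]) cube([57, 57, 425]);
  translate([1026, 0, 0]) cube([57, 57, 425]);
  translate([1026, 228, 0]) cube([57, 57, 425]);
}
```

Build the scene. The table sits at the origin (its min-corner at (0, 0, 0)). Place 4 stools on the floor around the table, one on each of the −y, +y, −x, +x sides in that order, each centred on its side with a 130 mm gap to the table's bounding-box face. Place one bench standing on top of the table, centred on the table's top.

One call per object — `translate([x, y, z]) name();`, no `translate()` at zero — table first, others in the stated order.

table();
translate([630, -403, 0]) stool();
translate([630, 739, 0]) stool();
translate([-463, 168, 0]) stool();
translate([1723, 168, 0]) stool();
translate([255, 162, 755]) bench();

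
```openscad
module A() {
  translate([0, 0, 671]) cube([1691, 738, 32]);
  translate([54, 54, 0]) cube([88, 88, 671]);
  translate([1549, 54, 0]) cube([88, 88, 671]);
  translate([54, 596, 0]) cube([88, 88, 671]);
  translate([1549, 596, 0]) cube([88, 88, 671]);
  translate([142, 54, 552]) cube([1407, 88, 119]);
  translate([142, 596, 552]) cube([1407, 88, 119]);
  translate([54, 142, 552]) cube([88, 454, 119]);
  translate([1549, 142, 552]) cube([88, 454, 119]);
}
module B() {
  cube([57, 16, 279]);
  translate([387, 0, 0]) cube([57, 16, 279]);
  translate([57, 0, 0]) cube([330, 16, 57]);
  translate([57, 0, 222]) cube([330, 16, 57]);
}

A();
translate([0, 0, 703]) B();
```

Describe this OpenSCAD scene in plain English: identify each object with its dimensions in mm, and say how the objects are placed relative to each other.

A is a table: top 1691 mm (x) × 738 mm (y), 32 mm thick, upper face at z = 703 mm, on four 88×88 mm square legs, each inset 54 mm from the nearest pair of top edges, running from z = 0 to the bottom of the top. Four apron rails, 88 mm thick and 119 mm tall, run between adjacent legs with their top edges flush with the underside of the top and their outer faces flush with the legs' outer faces.

B is a picture frame with a 330×165 mm rectangular opening (x by z) and a uniform 57 mm border on every side. Frame depth is 16 mm along y. It is built from two vertical stiles running the full outside height and two horizontal rails spanning the gap between the stiles.

The picture frame is on top of the table.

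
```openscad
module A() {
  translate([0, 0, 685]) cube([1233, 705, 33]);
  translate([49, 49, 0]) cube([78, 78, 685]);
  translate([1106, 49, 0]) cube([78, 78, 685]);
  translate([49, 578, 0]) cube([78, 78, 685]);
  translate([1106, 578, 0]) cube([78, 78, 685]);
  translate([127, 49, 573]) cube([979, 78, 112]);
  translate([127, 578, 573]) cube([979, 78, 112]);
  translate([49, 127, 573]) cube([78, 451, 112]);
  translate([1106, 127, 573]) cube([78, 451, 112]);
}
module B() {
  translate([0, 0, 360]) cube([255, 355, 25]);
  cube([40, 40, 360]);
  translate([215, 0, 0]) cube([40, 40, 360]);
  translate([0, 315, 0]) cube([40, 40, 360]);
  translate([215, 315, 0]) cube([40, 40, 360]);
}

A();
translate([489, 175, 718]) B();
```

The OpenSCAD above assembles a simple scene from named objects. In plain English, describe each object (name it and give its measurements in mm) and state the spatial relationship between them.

A is a table: top 1233 mm (x) × 705 mm (y), 33 mm thick, upper face at z = 718 mm, on four 78×78 mm square legs, each inset 49 mm from the nearest pair of top edges, running from z = 0 to the bottom of the top. Four apron rails, 78 mm thick and 112 mm tall, run between adjacent legs with their top edges flush with the underside of the top and their outer faces flush with the legs' outer faces.

B is a four-legged stool. The seat is a 255×355×25 mm slab whose top surface is at z = 385 mm; four square legs, each 40×40 mm in cross-section, run from the floor (z = 0) to the underside of the seat, each flush with a corner of the seat.

The stool is on top of the table, centred.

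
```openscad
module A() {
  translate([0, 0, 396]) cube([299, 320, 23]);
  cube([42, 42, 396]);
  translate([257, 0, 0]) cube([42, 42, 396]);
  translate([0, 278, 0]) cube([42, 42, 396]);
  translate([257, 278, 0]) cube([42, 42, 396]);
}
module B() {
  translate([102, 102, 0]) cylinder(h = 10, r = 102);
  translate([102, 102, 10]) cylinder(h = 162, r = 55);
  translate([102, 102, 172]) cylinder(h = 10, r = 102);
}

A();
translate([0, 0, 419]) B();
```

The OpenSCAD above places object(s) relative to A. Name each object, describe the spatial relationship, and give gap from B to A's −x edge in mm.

The spool's min-x is at 0; the stool's min-x is 0; gap = 0 mm.

A is a stool. B is a spool. The spool is on top of the stool. The gap from the spool to the stool's −x edge is 0 mm.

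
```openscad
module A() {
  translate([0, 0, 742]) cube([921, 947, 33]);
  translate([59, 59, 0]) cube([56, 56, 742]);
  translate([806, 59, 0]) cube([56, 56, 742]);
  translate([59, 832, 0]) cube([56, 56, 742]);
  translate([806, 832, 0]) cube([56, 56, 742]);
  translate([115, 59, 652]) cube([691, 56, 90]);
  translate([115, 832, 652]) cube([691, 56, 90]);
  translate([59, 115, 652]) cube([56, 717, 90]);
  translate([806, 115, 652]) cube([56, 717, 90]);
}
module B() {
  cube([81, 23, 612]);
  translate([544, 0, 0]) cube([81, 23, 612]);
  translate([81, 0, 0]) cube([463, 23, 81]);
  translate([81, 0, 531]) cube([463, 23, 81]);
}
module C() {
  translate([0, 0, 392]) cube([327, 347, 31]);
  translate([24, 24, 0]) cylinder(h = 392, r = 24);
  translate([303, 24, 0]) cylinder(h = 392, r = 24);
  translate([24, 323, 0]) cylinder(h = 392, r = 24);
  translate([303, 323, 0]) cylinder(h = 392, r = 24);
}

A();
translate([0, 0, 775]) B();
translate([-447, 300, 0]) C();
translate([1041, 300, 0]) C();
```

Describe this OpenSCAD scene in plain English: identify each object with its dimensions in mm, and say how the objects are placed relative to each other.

A is a table: top 921 mm (x) × 947 mm (y), 33 mm thick, upper face at z = 775 mm, on four 56×56 mm square legs, each inset 59 mm from the nearest pair of top edges, running from z = 0 to the bottom of the top. Four apron rails, 56 mm thick and 90 mm tall, run between adjacent legs with their top edges flush with the underside of the top and their outer faces flush with the legs' outer faces.

B is a rectangular picture frame lying in the x–z plane (depth along y). The opening is 463 mm wide (x) by 450 mm tall (z), surrounded by a border 81 mm wide on all four sides. The frame is 23 mm deep and is made of two full-height vertical stiles with two horizontal rails fitted between them.

C is a four-legged stool. The seat is a 327×347×31 mm slab whose top surface is at z = 423 mm; four round legs, each 48 mm in diameter, run from the floor (z = 0) to the underside of the seat, each leg's axis is inset half a diameter from the nearest pair of seat edges (so the leg's bounding box is flush with the corner).

The picture frame is on top of the table. Two stools sit around the table at the −x, +x sides.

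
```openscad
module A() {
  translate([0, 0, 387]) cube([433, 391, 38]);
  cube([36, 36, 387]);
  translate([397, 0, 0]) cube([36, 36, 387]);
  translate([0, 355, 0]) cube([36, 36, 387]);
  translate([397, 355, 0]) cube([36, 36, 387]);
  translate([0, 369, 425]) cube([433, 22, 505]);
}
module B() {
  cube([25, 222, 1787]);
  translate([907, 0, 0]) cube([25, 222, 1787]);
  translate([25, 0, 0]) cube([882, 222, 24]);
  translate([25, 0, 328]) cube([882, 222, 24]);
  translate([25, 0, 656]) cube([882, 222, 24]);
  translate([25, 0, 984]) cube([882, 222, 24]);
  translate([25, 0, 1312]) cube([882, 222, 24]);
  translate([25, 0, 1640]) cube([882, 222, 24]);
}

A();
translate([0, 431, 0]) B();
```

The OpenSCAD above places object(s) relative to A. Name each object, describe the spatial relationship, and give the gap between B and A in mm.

The bookshelf's nearest face is 40 mm from the chair's +y face.

A is a chair. B is a bookshelf. The bookshelf is on the floor beside the chair on its +y side. The gap between the bookshelf and the chair is 40 mm.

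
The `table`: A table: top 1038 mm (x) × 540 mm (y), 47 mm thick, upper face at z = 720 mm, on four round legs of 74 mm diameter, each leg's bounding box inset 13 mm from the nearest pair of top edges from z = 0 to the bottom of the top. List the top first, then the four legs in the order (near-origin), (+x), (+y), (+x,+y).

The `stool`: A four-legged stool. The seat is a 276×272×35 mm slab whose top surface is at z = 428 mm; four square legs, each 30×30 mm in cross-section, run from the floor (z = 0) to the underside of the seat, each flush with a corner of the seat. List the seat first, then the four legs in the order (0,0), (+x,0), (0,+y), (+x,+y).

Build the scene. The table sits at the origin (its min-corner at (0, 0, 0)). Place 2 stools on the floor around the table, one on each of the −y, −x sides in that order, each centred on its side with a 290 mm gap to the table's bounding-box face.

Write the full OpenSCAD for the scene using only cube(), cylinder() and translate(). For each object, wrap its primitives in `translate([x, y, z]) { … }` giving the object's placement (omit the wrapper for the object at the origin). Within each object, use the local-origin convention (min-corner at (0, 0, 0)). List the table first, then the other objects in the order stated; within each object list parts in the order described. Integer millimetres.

translate([0, 0, 673]) cube([1038, 540, 47]);
translate([50, 50, 0]) cylinder(h = 673, r = 37);
translate([988, 50, 0]) cylinder(h = 673, r = 37);
translate([50, 490, 0]) cylinder(h = 673, r = 37);
translate([988, 490, 0]) cylinder(h = 673, r = 37);
translate([381, -562, 0]) {
  translate([0, 0, 393]) cube([276, 272, 35]);
  cube([30, 30, 393]);
  translate([246, 0, 0]) cube([30, 30, 393]);
  translate([0, 242, 0]) cube([30, 30, 393]);
  translate([246, 242, 0]) cube([30, 30, 393]);
}
translate([-566, 134, 0]) {
  translate([0, 0, 393]) cube([276, 272, 35]);
  cube([30, 30, 393]);
  translate([246, 0, 0]) cube([30, 30, 393]);
  translate([0, 242, 0]) cube([30, 30, 393]);
  translate([246, 242, 0]) cube([30, 30, 393]);
}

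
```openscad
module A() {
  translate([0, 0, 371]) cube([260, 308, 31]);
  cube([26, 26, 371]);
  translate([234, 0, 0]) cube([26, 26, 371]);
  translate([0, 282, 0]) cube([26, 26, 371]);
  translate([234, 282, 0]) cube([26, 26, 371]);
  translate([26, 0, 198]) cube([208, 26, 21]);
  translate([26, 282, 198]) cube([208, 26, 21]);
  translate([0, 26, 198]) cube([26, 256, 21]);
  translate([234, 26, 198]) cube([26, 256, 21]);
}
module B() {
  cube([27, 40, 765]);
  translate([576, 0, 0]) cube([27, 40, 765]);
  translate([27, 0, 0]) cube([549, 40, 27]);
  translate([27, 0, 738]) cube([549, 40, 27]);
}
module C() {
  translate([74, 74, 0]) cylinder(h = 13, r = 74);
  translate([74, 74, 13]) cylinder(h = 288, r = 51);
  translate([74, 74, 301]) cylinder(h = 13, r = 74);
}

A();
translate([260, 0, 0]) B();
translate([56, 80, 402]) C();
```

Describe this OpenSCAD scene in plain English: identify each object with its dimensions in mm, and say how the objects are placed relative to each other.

A is a simple wooden stool: a rectangular seat 260 mm (x) by 308 mm (y), 31 mm thick, top face at z = 402 mm, on four square legs, each 26×26 mm in cross-section. The legs rest on z = 0, each flush with a corner of the seat. Four stretchers, 26 mm wide and 21 mm tall, connect adjacent legs with their undersides at z = 198 mm, each running between the inner faces of the legs it joins and aligned with the legs' outer faces on the other axis.

B is a rectangular picture frame lying in the x–z plane (depth along y). The opening is 549 mm wide (x) by 711 mm tall (z), surrounded by a border 27 mm wide on all four sides. The frame is 40 mm deep and is made of two full-height vertical stiles with two horizontal rails fitted between them.

C is a spool: two coaxial disc flanges of radius 74 mm and thickness 13 mm, joined by a core cylinder of radius 51 mm and height 288 mm. The lower flange rests on z = 0 and the three cylinders share a vertical axis.

The picture frame is against the stool's +x side, with their −y faces flush. The spool is on top of the stool, centred.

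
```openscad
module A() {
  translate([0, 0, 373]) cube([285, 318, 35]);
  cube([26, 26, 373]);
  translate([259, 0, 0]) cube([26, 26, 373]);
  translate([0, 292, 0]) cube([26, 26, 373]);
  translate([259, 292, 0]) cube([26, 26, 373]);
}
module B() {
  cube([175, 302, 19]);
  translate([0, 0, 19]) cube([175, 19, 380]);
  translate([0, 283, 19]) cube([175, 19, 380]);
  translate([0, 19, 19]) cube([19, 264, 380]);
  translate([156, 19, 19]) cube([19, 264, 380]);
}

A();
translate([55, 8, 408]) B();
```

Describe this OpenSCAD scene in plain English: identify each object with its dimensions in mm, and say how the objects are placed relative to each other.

A is a four-legged stool. The seat is 285×318 mm, 35 mm thick, top at z = 408 mm. It stands on four square legs, each 26×26 mm in cross-section, from z = 0 to the seat underside, each flush with a corner of the seat.

B is an open storage box with external size 175×302×399 mm and wall thickness 19 mm (the base is also 19 mm thick). The base covers the whole footprint; the four walls stand on the base, with the y-facing walls full-width and the x-facing walls fitting between their inner faces.

The open box is on top of the stool, centred.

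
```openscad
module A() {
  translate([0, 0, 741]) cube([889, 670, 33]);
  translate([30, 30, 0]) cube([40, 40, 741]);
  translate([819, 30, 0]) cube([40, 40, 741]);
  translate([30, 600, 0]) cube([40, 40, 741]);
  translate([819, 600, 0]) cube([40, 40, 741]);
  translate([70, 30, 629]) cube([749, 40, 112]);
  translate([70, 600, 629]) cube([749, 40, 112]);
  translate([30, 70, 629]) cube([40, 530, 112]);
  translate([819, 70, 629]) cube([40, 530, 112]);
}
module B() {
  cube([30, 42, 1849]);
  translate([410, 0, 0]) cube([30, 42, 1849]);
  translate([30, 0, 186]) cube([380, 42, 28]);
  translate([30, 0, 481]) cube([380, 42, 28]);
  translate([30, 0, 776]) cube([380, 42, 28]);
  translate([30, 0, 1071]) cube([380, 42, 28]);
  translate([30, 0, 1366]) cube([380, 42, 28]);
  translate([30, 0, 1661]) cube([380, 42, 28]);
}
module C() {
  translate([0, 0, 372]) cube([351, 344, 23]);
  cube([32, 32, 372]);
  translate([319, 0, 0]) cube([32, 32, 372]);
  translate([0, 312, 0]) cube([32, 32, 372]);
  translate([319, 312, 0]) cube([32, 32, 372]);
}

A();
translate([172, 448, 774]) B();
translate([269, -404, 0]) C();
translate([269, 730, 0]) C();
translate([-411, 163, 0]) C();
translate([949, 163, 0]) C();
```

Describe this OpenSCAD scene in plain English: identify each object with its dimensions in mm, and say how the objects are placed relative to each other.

A is a table with a 889×670 mm rectangular top, 33 mm thick, top surface at z = 774 mm, supported by four 40×40 mm square legs, each inset 30 mm from the nearest pair of top edges, running from the floor. Four apron rails, 40 mm thick and 112 mm tall, run between adjacent legs with their top edges flush with the underside of the top and their outer faces flush with the legs' outer faces.

B is a straight ladder. Two 30×42 mm vertical rails, 1849 mm tall, stand 440 mm apart (outside-to-outside) with their front faces coplanar on the −y side. 6 rungs, each 42 mm deep and 28 mm tall, span between the inner faces of the rails, front faces flush with the rails. The lowest rung's underside is at z = 186 mm and rungs are spaced 295 mm apart (underside to underside).

C is a four-legged stool. The seat is a 351×344×23 mm slab whose top surface is at z = 395 mm; four square legs, each 32×32 mm in cross-section, run from the floor (z = 0) to the underside of the seat, each flush with a corner of the seat.

The ladder is on top of the table. Four stools sit around the table at the −y, +y, −x, +x sides.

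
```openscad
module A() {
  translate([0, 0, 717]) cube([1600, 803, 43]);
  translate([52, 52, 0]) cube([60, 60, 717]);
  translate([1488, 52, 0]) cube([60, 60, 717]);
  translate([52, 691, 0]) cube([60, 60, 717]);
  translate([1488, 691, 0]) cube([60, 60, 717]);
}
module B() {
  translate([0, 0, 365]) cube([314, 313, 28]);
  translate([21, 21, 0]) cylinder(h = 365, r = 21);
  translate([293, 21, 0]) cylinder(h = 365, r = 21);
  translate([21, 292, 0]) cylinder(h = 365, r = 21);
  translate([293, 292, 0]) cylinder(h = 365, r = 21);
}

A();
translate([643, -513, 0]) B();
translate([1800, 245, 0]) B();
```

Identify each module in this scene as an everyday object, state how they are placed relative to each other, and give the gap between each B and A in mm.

A is a table. B is a stool. Two stools sit around the table at the −y, +x sides. The gap between each stool and the table is 200 mm.

Each stool's nearest face is 200 mm from the table's bounding box.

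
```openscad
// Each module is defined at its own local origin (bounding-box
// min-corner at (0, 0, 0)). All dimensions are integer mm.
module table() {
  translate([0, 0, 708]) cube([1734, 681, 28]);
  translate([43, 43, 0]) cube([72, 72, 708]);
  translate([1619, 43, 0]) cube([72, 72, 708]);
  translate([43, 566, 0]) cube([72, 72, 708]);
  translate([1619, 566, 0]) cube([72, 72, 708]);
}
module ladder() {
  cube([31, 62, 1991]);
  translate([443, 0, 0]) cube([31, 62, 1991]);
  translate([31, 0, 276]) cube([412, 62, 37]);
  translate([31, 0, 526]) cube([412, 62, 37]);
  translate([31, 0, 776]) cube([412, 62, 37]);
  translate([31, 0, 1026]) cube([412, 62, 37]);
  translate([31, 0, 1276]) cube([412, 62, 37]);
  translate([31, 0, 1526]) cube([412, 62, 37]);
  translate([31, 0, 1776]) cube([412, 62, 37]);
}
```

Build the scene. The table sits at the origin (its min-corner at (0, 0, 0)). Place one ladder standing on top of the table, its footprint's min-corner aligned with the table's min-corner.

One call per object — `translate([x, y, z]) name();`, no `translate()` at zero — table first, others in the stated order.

table();
translate([0, 0, 736]) ladder();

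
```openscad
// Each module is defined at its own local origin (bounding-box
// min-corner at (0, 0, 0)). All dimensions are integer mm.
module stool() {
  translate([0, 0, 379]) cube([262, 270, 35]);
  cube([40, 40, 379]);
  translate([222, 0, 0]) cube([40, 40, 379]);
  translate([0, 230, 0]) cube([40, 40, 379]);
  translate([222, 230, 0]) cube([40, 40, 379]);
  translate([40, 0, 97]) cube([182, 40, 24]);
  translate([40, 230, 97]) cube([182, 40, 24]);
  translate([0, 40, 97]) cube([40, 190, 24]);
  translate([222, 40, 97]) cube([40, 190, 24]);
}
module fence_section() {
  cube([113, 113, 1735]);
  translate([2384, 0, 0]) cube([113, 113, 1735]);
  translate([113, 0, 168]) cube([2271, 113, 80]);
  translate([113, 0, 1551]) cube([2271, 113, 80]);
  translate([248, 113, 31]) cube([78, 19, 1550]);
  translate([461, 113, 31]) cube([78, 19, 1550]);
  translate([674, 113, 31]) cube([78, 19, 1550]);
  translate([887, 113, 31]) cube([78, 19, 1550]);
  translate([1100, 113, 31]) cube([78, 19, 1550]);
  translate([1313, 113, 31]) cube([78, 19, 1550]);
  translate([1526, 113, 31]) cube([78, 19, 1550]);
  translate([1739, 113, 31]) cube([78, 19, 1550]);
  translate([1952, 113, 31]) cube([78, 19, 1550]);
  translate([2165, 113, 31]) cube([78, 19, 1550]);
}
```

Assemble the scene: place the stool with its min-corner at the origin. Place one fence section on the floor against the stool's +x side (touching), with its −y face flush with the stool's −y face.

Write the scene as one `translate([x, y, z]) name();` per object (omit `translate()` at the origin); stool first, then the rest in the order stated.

stool();
translate([262, 0, 0]) fence_section();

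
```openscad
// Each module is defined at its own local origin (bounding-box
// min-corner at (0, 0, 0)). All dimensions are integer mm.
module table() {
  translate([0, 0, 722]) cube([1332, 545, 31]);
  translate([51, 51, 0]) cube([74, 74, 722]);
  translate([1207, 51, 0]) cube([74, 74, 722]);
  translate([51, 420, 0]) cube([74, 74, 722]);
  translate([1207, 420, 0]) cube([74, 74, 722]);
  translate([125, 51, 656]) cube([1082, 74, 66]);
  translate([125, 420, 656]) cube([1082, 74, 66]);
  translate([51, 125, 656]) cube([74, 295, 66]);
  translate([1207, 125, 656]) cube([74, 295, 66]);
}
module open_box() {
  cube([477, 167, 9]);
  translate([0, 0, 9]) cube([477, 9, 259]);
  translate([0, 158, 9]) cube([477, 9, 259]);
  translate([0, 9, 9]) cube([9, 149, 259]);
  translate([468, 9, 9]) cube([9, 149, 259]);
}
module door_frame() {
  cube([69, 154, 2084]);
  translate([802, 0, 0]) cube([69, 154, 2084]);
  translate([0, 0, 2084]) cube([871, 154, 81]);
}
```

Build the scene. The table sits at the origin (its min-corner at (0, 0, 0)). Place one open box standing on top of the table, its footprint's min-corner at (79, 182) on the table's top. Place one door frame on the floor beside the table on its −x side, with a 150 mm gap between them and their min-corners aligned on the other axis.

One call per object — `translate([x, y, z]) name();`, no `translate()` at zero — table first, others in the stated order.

table();
translate([79, 182, 753]) open_box();
translate([-1021, 0, 0]) door_frame();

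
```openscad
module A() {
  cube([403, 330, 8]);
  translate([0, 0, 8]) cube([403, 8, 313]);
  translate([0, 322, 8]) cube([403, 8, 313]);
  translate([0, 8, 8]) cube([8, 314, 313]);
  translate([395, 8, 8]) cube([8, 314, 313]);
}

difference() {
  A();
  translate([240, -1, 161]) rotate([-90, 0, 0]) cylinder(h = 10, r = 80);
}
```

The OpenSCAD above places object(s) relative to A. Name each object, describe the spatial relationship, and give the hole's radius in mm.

A is an open box. The open box has a circular hole through its front wall. The hole's radius is 80 mm.

The subtracted cylinder has r = 80 mm.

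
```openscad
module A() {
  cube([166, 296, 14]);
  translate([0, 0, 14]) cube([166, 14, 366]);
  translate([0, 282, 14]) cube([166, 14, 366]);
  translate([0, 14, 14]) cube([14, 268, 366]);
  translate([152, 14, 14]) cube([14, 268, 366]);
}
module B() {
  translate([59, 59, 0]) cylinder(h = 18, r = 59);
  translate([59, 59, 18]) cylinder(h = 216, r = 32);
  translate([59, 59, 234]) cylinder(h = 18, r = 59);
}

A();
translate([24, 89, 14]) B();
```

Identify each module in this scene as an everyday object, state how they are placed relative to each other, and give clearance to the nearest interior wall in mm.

Clearances: x = 10, y = 75; minimum 10 mm.

A is an open box. B is a spool. The spool sits inside the open box, centred. The clearance to the nearest interior wall is 10 mm.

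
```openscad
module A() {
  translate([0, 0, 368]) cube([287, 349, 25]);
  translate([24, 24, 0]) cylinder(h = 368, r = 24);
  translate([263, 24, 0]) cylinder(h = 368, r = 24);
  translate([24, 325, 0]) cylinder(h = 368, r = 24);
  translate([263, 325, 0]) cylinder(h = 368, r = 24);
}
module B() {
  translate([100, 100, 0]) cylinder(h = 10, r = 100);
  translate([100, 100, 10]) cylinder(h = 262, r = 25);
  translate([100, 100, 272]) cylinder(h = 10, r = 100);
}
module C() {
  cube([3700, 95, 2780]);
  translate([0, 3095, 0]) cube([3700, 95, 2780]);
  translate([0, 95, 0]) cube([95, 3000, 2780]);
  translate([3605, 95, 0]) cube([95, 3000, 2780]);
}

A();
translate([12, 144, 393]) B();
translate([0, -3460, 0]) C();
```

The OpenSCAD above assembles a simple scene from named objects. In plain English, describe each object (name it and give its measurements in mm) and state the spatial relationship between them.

A is a simple wooden stool: a rectangular seat 287 mm (x) by 349 mm (y), 25 mm thick, top face at z = 393 mm, on four round legs, each 48 mm in diameter. The legs rest on z = 0, each leg's axis is inset half a diameter from the nearest pair of seat edges (so the leg's bounding box is flush with the corner).

B is a spool: two coaxial disc flanges of radius 100 mm and thickness 10 mm, joined by a core cylinder of radius 25 mm and height 262 mm. The lower flange rests on z = 0 and the three cylinders share a vertical axis.

C is the wall frame of a small rectangular building: four walls, each 2780 mm tall and 95 mm thick, enclosing a footprint 3700 mm (x) by 3190 mm (y) outside-to-outside, with no floor or roof. The front and back walls (the −y and +y sides) span the full width; the two side walls fit between them.

The spool is on top of the stool. The house frame is on the floor beside the stool on its −y side.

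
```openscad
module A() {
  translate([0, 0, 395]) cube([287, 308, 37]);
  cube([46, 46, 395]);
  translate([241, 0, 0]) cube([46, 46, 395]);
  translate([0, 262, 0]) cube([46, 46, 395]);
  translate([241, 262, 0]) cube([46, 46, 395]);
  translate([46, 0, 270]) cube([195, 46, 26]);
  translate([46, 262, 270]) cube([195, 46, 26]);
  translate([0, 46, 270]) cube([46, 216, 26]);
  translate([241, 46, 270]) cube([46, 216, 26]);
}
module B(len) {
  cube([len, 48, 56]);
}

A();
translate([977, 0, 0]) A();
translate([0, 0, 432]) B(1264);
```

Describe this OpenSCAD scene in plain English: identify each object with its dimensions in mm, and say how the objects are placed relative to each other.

A is a simple wooden stool: a rectangular seat 287 mm (x) by 308 mm (y), 37 mm thick, top face at z = 432 mm, on four square legs, each 46×46 mm in cross-section. The legs rest on z = 0, each flush with a corner of the seat. Four stretchers, 46 mm wide and 26 mm tall, connect adjacent legs with their undersides at z = 270 mm, each running between the inner faces of the legs it joins and aligned with the legs' outer faces on the other axis.

B is a rectangular beam 1264 mm long (x), 48 mm deep (y), 56 mm thick (z).

The beam spans the tops of two stools placed 690 mm apart, resting at z = 432 mm.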